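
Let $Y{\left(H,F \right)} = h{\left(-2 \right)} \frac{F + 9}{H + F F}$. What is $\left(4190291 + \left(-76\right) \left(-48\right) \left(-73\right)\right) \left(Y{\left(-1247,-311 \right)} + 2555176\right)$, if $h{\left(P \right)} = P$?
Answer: $\frac{478633953149254818}{47737} \approx 1.0026 \cdot 10^{13}$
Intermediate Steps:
$Y{\left(H,F \right)} = - \frac{2 \left(9 + F\right)}{H + F^{2}}$ ($Y{\left(H,F \right)} = - 2 \frac{F + 9}{H + F F} = - 2 \frac{9 + F}{H + F^{2}} = - \frac{2 \left(9 + F\right)}{H + F^{2}}$)
$\left(4190291 + \left(-76\right) \left(-48\right) \left(-73\right)\right) \left(Y{\left(-1247,-311 \right)} + 2555176\right) = \left(4190291 + \left(-76\right) \left(-48\right) \left(-73\right)\right) \left(\frac{2 \left(-9 - -311\right)}{-1247 + \left(-311\right)^{2}} + 2555176\right) = \left(4190291 + 3648 \left(-73\right)\right) \left(\frac{2 \left(-9 + 311\right)}{-1247 + 96721} + 2555176\right) = \left(4190291 - 266304\right) \left(2 \cdot \frac{1}{95474} \cdot 302 + 2555176\right) = 3923987 \left(2 \cdot \frac{1}{95474} \cdot 302 + 2555176\right) = 3923987 \left(\frac{302}{47737} + 2555176\right) = 3923987 \cdot \frac{121976437014}{47737} = \frac{478633953149254818}{47737}$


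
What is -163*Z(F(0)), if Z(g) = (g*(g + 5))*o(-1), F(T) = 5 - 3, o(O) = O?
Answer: 2282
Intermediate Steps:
F(T) = 2
Z(g) = -g*(5 + g) (Z(g) = (g*(g + 5))*(-1) = (g*(5 + g))*(-1) = -g*(5 + g))
-163*Z(F(0)) = -(-163)*2*(5 + 2) = -(-163)*2*7 = -163*(-14) = 2282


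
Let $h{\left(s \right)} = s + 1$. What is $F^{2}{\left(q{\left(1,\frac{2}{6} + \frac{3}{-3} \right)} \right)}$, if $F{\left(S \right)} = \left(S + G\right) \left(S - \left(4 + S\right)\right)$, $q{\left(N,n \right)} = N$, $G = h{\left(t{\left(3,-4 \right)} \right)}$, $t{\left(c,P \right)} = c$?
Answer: $400$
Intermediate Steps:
$h{\left(s \right)} = 1 + s$
$G = 4$ ($G = 1 + 3 = 4$)
$F{\left(S \right)} = -16 - 4 S$ ($F{\left(S \right)} = \left(S + 4\right) \left(S - \left(4 + S\right)\right) = \left(4 + S\right) \left(-4\right) = -16 - 4 S$)
$F^{2}{\left(q{\left(1,\frac{2}{6} + \frac{3}{-3} \right)} \right)} = \left(-16 - 4\right)^{2} = \left(-20\right)^{2} = 400$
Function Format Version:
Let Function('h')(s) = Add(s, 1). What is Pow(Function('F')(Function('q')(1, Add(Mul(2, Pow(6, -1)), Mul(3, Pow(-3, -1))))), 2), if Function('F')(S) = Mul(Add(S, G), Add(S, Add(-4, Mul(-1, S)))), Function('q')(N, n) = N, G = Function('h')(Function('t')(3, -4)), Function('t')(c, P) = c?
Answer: 400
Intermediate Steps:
Function('h')(s) = Add(1, s)
G = 4 (G = Add(1, 3) = 4)
Function('F')(S) = Add(-16, Mul(-4, S)) (Function('F')(S) = Mul(Add(S, 4), Add(S, Add(-4, Mul(-1, S)))) = Mul(Add(4, S), -4) = Add(-16, Mul(-4, S)))
Pow(Function('F')(Function('q')(1, Add(Mul(2, Pow(6, -1)), Mul(3, Pow(-3, -1))))), 2) = Pow(Add(-16, Mul(-4, 1)), 2) = Pow(Add(-16, -4), 2) = Pow(-20, 2) = 400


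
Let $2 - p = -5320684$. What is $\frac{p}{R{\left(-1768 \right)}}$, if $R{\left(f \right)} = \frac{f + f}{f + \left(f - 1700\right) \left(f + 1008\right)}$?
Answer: $- \frac{51522862881}{13} \approx -3.9633 \cdot 10^{9}$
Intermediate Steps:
$p = 5320686$ ($p = 2 - -5320684 = 2 + 5320684 = 5320686$)
$R{\left(f \right)} = \frac{2 f}{f + \left(-1700 + f\right) \left(1008 + f\right)}$
$\frac{p}{R{\left(-1768 \right)}} = \frac{5320686}{2 \left(-1768\right) \frac{1}{-1713600 + \left(-1768\right)^{2} - -1221688}} = \frac{5320686}{2 \left(-1768\right) \frac{1}{-1713600 + 3125824 + 1221688}} = \frac{5320686}{2 \left(-1768\right) \frac{1}{2633912}} = \frac{5320686}{- \frac{26}{19367}} = 5320686 \left(- \frac{19367}{26}\right) = - \frac{51522862881}{13}$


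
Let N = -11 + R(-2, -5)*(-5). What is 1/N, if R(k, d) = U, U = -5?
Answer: 1/14 ≈ 0.071429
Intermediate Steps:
R(k, d) = -5
N = 14 (N = -11 - 5*(-5) = -11 + 25 = 14)
1/N = 1/14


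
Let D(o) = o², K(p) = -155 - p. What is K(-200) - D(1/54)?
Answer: 131219/2916 ≈ 45.000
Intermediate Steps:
K(-200) - D(1/54) = (-155 - 1*(-200)) - (1/54)² = (-155 + 200) - (1/54)² = 45 - 1*1/2916 = 45 - 1/2916 = 131219/2916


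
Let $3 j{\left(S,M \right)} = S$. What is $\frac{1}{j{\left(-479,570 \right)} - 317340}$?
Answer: $- \frac{3}{952499} \approx -3.1496 \cdot 10^{-6}$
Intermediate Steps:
$j{\left(S,M \right)} = \frac{S}{3}$
$\frac{1}{j{\left(-479,570 \right)} - 317340} = \frac{1}{\frac{1}{3} \left(-479\right) - 317340} = \frac{1}{- \frac{479}{3} - 317340} = \frac{1}{- \frac{952499}{3}} = - \frac{3}{952499}$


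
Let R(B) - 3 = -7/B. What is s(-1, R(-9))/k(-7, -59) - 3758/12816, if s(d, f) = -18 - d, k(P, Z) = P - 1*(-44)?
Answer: -178459/237096 ≈ -0.75269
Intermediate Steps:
R(B) = 3 - 7/B
k(P, Z) = 44 + P (k(P, Z) = P + 44 = 44 + P)
s(-1, R(-9))/k(-7, -59) - 3758/12816 = (-18 - 1*(-1))/(44 - 7) - 3758/12816 = (-18 + 1)/37 - 3758*1/12816 = -17*1/37 - 1879/6408 = -17/37 - 1879/6408 = -178459/237096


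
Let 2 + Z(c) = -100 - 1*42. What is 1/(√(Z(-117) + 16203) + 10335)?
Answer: 65/671674 - √16059/106796166 ≈ 9.5587e-5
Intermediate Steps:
Z(c) = -144 (Z(c) = -2 + (-100 - 1*42) = -2 + (-100 - 42) = -2 - 142 = -144)
1/(√(Z(-117) + 16203) + 10335) = 1/(√(-144 + 16203) + 10335) = 1/(√16059 + 10335) = 1/(10335 + √16059)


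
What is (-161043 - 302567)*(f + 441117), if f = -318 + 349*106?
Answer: -221509612730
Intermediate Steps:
f = 36676 (f = -318 + 36994 = 36676)
(-161043 - 302567)*(f + 441117) = (-161043 - 302567)*(36676 + 441117) = -463610*477793 = -221509612730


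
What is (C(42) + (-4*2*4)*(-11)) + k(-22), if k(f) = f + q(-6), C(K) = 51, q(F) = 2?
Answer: 383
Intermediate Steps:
k(f) = 2 + f (k(f) = f + 2 = 2 + f)
(C(42) + (-4*2*4)*(-11)) + k(-22) = (51 + (-4*2*4)*(-11)) + (2 - 22) = (51 - 8*4*(-11)) - 20 = (51 - 32*(-11)) - 20 = (51 + 352) - 20 = 403 - 20 = 383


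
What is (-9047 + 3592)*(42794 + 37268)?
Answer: -436738210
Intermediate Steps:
(-9047 + 3592)*(42794 + 37268) = -5455*80062 = -436738210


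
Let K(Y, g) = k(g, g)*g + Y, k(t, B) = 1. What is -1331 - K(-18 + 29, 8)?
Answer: -1350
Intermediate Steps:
K(Y, g) = Y + g (K(Y, g) = 1*g + Y = g + Y = Y + g)
-1331 - K(-18 + 29, 8) = -1331 - ((-18 + 29) + 8) = -1331 - (11 + 8) = -1331 - 1*19 = -1331 - 19 = -1350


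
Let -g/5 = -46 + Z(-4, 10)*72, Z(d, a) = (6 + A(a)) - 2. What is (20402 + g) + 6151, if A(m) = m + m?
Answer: 18143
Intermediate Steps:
A(m) = 2*m
Z(d, a) = 4 + 2*a (Z(d, a) = (6 + 2*a) - 2 = 4 + 2*a)
g = -8410 (g = -5*(-46 + (4 + 2*10)*72) = -5*(-46 + (4 + 20)*72) = -5*(-46 + 24*72) = -5*(-46 + 1728) = -5*1682 = -8410)
(20402 + g) + 6151 = (20402 - 8410) + 6151 = 11992 + 6151 = 18143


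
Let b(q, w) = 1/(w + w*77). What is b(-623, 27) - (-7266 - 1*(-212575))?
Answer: -432380753/2106 ≈ -2.0531e+5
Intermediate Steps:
b(q, w) = 1/(78*w) (b(q, w) = 1/(w + 77*w) = 1/(78*w))
b(-623, 27) - (-7266 - 1*(-212575)) = (1/78)/27 - (-7266 - 1*(-212575)) = (1/78)*(1/27) - (-7266 + 212575) = 1/2106 - 1*205309 = 1/2106 - 205309 = -432380753/2106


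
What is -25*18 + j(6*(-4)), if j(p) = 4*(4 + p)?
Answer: -530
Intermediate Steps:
j(p) = 16 + 4*p
-25*18 + j(6*(-4)) = -25*18 + (16 + 4*(6*(-4))) = -450 + (16 + 4*(-24)) = -450 + (16 - 96) = -450 - 80 = -530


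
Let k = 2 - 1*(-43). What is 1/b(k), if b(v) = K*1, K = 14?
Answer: 1/14 ≈ 0.071429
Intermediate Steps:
k = 45 (k = 2 + 43 = 45)
b(v) = 14 (b(v) = 14*1 = 14)
1/b(k) = 1/14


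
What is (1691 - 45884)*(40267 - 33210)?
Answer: -311870001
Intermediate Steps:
(1691 - 45884)*(40267 - 33210) = -44193*7057 = -311870001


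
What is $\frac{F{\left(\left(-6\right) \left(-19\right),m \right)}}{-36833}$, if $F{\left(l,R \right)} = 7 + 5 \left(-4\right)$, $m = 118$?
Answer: $\frac{13}{36833} \approx 0.00035294$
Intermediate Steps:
$F{\left(l,R \right)} = -13$ ($F{\left(l,R \right)} = 7 - 20 = -13$)
$\frac{F{\left(\left(-6\right) \left(-19\right),m \right)}}{-36833} = - \frac{13}{-36833} = \left(-13\right) \left(- \frac{1}{36833}\right) = \frac{13}{36833}$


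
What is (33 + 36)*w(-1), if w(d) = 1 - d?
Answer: 138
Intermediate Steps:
(33 + 36)*w(-1) = (33 + 36)*(1 - 1*(-1)) = 69*(1 + 1) = 69*2 = 138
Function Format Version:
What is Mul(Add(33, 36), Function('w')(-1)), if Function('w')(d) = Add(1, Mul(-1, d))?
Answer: 138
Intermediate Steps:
Mul(Add(33, 36), Function('w')(-1)) = Mul(Add(33, 36), Add(1, Mul(-1, -1))) = Mul(69, Add(1, 1)) = Mul(69, 2) = 138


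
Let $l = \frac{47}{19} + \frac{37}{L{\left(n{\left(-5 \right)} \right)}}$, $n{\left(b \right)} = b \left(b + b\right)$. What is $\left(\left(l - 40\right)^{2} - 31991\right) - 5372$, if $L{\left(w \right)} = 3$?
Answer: $- \frac{119330291}{3249} \approx -36728.0$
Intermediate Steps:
$n{\left(b \right)} = 2 b^{2}$ ($n{\left(b \right)} = b 2 b = 2 b^{2}$)
$l = \frac{844}{57}$ ($l = \frac{47}{19} + \frac{37}{3} = \frac{844}{57} \approx 14.807$)
$\left(\left(l - 40\right)^{2} - 31991\right) - 5372 = \left(\left(\frac{844}{57} - 40\right)^{2} - 31991\right) - 5372 = \left(\left(- \frac{1436}{57}\right)^{2} - 31991\right) - 5372 = \left(\frac{2062096}{3249} - 31991\right) - 5372 = - \frac{101876663}{3249} - 5372 = - \frac{119330291}{3249}$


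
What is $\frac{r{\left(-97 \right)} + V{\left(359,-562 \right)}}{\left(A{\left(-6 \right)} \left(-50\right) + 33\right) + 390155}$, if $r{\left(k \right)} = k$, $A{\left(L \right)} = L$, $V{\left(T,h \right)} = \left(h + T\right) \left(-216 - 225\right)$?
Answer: $\frac{44713}{195244} \approx 0.22901$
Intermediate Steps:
$V{\left(T,h \right)} = - 441 T - 441 h$ ($V{\left(T,h \right)} = \left(T + h\right) \left(-441\right) = - 441 T - 441 h$)
$\frac{r{\left(-97 \right)} + V{\left(359,-562 \right)}}{\left(A{\left(-6 \right)} \left(-50\right) + 33\right) + 390155} = \frac{-97 - -89523}{\left(\left(-6\right) \left(-50\right) + 33\right) + 390155} = \frac{-97 + \left(-158319 + 247842\right)}{\left(300 + 33\right) + 390155} = \frac{-97 + 89523}{333 + 390155} = \frac{89426}{390488} = 89426 \cdot \frac{1}{390488} = \frac{44713}{195244}$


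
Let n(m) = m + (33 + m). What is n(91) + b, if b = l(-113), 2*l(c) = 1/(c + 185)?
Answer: 30961/144 ≈ 215.01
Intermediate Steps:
l(c) = 1/(2*(185 + c)) (l(c) = 1/(2*(c + 185)) = 1/(2*(185 + c)))
b = 1/144 (b = 1/(2*(185 - 113)) = (1/2)/72 = (1/2)*(1/72) = 1/144 ≈ 0.0069444)
n(m) = 33 + 2*m
n(91) + b = (33 + 2*91) + 1/144 = (33 + 182) + 1/144 = 215 + 1/144 = 30961/144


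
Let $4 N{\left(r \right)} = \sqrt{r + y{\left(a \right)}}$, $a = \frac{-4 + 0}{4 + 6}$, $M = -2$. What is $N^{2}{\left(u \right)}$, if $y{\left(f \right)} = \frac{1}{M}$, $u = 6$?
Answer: $\frac{11}{32} \approx 0.34375$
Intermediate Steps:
$a = - \frac{2}{5}$ ($a = - \frac{4}{10} = \left(-4\right) \frac{1}{10} = - \frac{2}{5} \approx -0.4$)
$y{\left(f \right)} = - \frac{1}{2}$ ($y{\left(f \right)} = \frac{1}{-2} = - \frac{1}{2}$)
$N{\left(r \right)} = \frac{\sqrt{- \frac{1}{2} + r}}{4}$ ($N{\left(r \right)} = \frac{\sqrt{r - \frac{1}{2}}}{4} = \frac{\sqrt{- \frac{1}{2} + r}}{4}$)
$N^{2}{\left(u \right)} = \left(\frac{\sqrt{-2 + 4 \cdot 6}}{8}\right)^{2} = \left(\frac{\sqrt{-2 + 24}}{8}\right)^{2} = \left(\frac{\sqrt{22}}{8}\right)^{2} = \frac{11}{32}$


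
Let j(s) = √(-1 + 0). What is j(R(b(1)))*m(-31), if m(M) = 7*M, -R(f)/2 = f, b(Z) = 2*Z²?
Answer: -217*I ≈ -217.0*I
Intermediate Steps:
R(f) = -2*f
j(s) = I (j(s) = √(-1) = I)
j(R(b(1)))*m(-31) = I*(7*(-31)) = I*(-217) = -217*I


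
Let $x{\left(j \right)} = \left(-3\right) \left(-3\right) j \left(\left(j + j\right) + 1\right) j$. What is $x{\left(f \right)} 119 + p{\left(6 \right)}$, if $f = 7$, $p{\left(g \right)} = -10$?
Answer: $787175$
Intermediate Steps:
$x{\left(j \right)} = 9 j^{2} \left(1 + 2 j\right)$ ($x{\left(j \right)} = 9 j \left(2 j + 1\right) j = 9 j \left(1 + 2 j\right) j = 9 j^{2} \left(1 + 2 j\right)$)
$x{\left(f \right)} 119 + p{\left(6 \right)} = 7^{2} \left(9 + 18 \cdot 7\right) 119 - 10 = 49 \left(9 + 126\right) 119 - 10 = 49 \cdot 135 \cdot 119 - 10 = 6615 \cdot 119 - 10 = 787185 - 10 = 787175$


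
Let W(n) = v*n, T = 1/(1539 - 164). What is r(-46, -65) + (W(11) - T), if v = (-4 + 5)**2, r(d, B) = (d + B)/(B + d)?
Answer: 16499/1375 ≈ 11.999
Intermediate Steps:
r(d, B) = 1 (r(d, B) = (B + d)/(B + d) = 1)
T = 1/1375 ≈ 0.00072727
v = 1 (v = 1**2 = 1)
W(n) = n (W(n) = 1*n = n)
r(-46, -65) + (W(11) - T) = 1 + (11 - 1*1/1375) = 1 + (11 - 1/1375) = 1 + 15124/1375 = 16499/1375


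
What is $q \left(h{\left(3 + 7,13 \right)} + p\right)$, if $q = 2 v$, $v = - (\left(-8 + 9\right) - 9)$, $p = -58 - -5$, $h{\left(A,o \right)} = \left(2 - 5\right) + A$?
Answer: $-736$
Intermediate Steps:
$h{\left(A,o \right)} = -3 + A$
$p = -53$ ($p = -58 + 5 = -53$)
$v = 8$ ($v = - (1 - 9) = \left(-1\right) \left(-8\right) = 8$)
$q = 16$ ($q = 2 \cdot 8 = 16$)
$q \left(h{\left(3 + 7,13 \right)} + p\right) = 16 \left(\left(-3 + \left(3 + 7\right)\right) - 53\right) = 16 \left(\left(-3 + 10\right) - 53\right) = 16 \left(7 - 53\right) = 16 \left(-46\right) = -736$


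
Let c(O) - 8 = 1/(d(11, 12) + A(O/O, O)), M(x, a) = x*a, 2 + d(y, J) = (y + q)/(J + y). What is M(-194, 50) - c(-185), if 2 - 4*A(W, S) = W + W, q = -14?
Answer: -475669/49 ≈ -9707.5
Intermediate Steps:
d(y, J) = -2 + (-14 + y)/(J + y) (d(y, J) = -2 + (y - 14)/(J + y) = -2 + (-14 + y)/(J + y))
M(x, a) = a*x
A(W, S) = 1/2 - W/2 (A(W, S) = 1/2 - (W + W)/4 = 1/2 - W/2)
c(O) = 369/49 (c(O) = 8 + 1/((-14 - 1*11 - 2*12)/(12 + 11) + (1/2 - O/(2*O))) = 8 + 1/((-14 - 11 - 24)/23 + (1/2 - 1/2*1)) = 8 + 1/((1/23)*(-49) + (1/2 - 1/2)) = 8 + 1/(-49/23 + 0) = 8 + 1/(-49/23) = 8 - 23/49 = 369/49)
M(-194, 50) - c(-185) = 50*(-194) - 1*369/49 = -9700 - 369/49 = -475669/49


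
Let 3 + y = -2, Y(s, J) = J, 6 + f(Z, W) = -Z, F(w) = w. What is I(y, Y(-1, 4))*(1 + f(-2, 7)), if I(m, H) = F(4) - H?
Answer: 0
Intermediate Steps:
f(Z, W) = -6 - Z
y = -5 (y = -3 - 2 = -5)
I(m, H) = 4 - H
I(y, Y(-1, 4))*(1 + f(-2, 7)) = (4 - 1*4)*(1 + (-6 - 1*(-2))) = (4 - 4)*(1 + (-6 + 2)) = 0*(1 - 4) = 0*(-3) = 0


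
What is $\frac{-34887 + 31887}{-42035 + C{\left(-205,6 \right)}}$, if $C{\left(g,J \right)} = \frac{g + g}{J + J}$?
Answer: $\frac{3600}{50483} \approx 0.071311$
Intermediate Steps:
$C{\left(g,J \right)} = \frac{g}{J}$ ($C{\left(g,J \right)} = \frac{2 g}{2 J} = 2 g \frac{1}{2 J} = \frac{g}{J}$)
$\frac{-34887 + 31887}{-42035 + C{\left(-205,6 \right)}} = \frac{-34887 + 31887}{-42035 - \frac{205}{6}} = - \frac{3000}{-42035 - \frac{205}{6}} = - \frac{3000}{- \frac{252415}{6}} = \left(-3000\right) \left(- \frac{6}{252415}\right) = \frac{3600}{50483}$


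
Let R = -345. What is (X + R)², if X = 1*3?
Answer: 116964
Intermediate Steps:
X = 3
(X + R)² = (3 - 345)² = (-342)² = 116964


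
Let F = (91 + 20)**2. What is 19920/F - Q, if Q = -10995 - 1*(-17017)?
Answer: -24725714/4107 ≈ -6020.4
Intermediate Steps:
Q = 6022 (Q = -10995 + 17017 = 6022)
F = 12321 (F = 111**2 = 12321)
19920/F - Q = 19920/12321 - 1*6022 = 19920*(1/12321) - 6022 = 6640/4107 - 6022 = -24725714/4107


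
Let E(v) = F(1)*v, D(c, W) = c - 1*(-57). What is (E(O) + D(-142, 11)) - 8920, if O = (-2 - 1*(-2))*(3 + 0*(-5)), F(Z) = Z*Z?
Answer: -9005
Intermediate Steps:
D(c, W) = 57 + c (D(c, W) = c + 57 = 57 + c)
F(Z) = Z**2
O = 0 (O = (-2 + 2)*(3 + 0) = 0*3 = 0)
E(v) = v (E(v) = 1**2*v = 1*v = v)
(E(O) + D(-142, 11)) - 8920 = (0 + (57 - 142)) - 8920 = (0 - 85) - 8920 = -85 - 8920 = -9005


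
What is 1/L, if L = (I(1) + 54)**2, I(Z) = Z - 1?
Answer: 1/2916 ≈ 0.00034294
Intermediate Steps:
I(Z) = -1 + Z
L = 2916 (L = ((-1 + 1) + 54)**2 = (0 + 54)**2 = 54**2 = 2916)
1/L = 1/2916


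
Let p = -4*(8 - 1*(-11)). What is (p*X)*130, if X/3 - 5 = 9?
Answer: -414960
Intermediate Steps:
X = 42 (X = 15 + 3*9 = 15 + 27 = 42)
p = -76 (p = -4*(8 + 11) = -4*19 = -76)
(p*X)*130 = -76*42*130 = -3192*130 = -414960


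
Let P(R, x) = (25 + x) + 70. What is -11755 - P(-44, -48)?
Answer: -11802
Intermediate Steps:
P(R, x) = 95 + x
-11755 - P(-44, -48) = -11755 - (95 - 48) = -11755 - 1*47 = -11755 - 47 = -11802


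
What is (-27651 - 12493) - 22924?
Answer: -63068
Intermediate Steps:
(-27651 - 12493) - 22924 = -40144 - 22924 = -63068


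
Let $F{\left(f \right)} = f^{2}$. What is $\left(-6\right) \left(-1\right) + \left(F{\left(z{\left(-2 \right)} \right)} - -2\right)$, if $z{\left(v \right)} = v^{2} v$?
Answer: $72$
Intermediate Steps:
$z{\left(v \right)} = v^{3}$
$\left(-6\right) \left(-1\right) + \left(F{\left(z{\left(-2 \right)} \right)} - -2\right) = \left(-6\right) \left(-1\right) - \left(-2 - \left(\left(-2\right)^{3}\right)^{2}\right) = 6 + \left(\left(-8\right)^{2} + 2\right) = 6 + \left(64 + 2\right) = 6 + 66 = 72$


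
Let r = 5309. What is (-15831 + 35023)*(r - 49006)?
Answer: -838632824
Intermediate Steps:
(-15831 + 35023)*(r - 49006) = (-15831 + 35023)*(5309 - 49006) = 19192*(-43697) = -838632824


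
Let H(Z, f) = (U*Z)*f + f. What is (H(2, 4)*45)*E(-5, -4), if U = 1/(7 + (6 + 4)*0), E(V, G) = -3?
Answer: -4860/7 ≈ -694.29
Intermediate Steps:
U = 1/7 (U = 1/(7 + 10*0) = 1/(7 + 0) = 1/7 ≈ 0.14286)
H(Z, f) = f + Z*f/7 (H(Z, f) = (Z/7)*f + f = Z*f/7 + f = f + Z*f/7)
(H(2, 4)*45)*E(-5, -4) = (((1/7)*4*(7 + 2))*45)*(-3) = (((1/7)*4*9)*45)*(-3) = ((36/7)*45)*(-3) = (1620/7)*(-3) = -4860/7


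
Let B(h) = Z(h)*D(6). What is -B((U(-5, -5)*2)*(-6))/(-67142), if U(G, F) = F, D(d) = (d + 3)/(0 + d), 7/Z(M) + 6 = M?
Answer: 7/2417112 ≈ 2.8960e-6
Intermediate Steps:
Z(M) = 7/(-6 + M)
D(d) = (3 + d)/d
B(h) = 21/(2*(-6 + h)) (B(h) = (7/(-6 + h))*((3 + 6)/6) = (7/(-6 + h))*((⅙)*9) = (7/(-6 + h))*(3/2) = 21/(2*(-6 + h)))
-B((U(-5, -5)*2)*(-6))/(-67142) = -21/(2*(-6 - 5*2*(-6)))/(-67142) = -21/(2*(-6 - 10*(-6)))*(-1/67142) = -21/(2*(-6 + 60))*(-1/67142) = -21/(2*54)*(-1/67142) = -1*7/36*(-1/67142) = -7/36*(-1/67142) = 7/2417112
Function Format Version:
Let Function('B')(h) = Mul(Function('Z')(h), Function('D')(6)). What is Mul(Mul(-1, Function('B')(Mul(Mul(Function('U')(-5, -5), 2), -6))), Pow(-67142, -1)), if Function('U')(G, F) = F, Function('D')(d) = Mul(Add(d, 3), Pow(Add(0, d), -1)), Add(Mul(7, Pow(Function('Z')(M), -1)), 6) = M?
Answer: Rational(7, 2417112) ≈ 2.8960e-6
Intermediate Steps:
Function('Z')(M) = Mul(7, Pow(Add(-6, M), -1))
Function('D')(d) = Mul(Pow(d, -1), Add(3, d)) (Function('D')(d) = Mul(Add(3, d), Pow(d, -1)) = Mul(Pow(d, -1), Add(3, d)))
Function('B')(h) = Mul(Rational(21, 2), Pow(Add(-6, h), -1)) (Function('B')(h) = Mul(Mul(7, Pow(Add(-6, h), -1)), Mul(Pow(6, -1), Add(3, 6))) = Mul(Mul(7, Pow(Add(-6, h), -1)), Mul(Rational(1, 6), 9)) = Mul(Mul(7, Pow(Add(-6, h), -1)), Rational(3, 2)) = Mul(Rational(21, 2), Pow(Add(-6, h), -1)))
Mul(Mul(-1, Function('B')(Mul(Mul(Function('U')(-5, -5), 2), -6))), Pow(-67142, -1)) = Mul(Mul(-1, Mul(Rational(21, 2), Pow(Add(-6, Mul(Mul(-5, 2), -6)), -1))), Pow(-67142, -1)) = Mul(Mul(-1, Mul(Rational(21, 2), Pow(Add(-6, Mul(-10, -6)), -1))), Rational(-1, 67142)) = Mul(Mul(-1, Mul(Rational(21, 2), Pow(Add(-6, 60), -1))), Rational(-1, 67142)) = Mul(Mul(-1, Mul(Rational(21, 2), Pow(54, -1))), Rational(-1, 67142)) = Mul(Mul(-1, Mul(Rational(21, 2), Rational(1, 54))), Rational(-1, 67142)) = Mul(Mul(-1, Rational(7, 36)), Rational(-1, 67142)) = Mul(Rational(-7, 36), Rational(-1, 67142)) = Rational(7, 2417112)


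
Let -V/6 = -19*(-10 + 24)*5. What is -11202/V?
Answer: -1867/1330 ≈ -1.4038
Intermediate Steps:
V = 7980 (V = -6*(-19*(-10 + 24))*5 = -6*(-19*14)*5 = -(-1596)*5 = -6*(-1330) = 7980)
-11202/V = -11202/7980 = -11202*1/7980 = -1867/1330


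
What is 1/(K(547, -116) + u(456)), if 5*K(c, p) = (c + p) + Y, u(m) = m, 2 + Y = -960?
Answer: 5/1749 ≈ 0.0028588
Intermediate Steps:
Y = -962 (Y = -2 - 960 = -962)
K(c, p) = -962/5 + c/5 + p/5 (K(c, p) = ((c + p) - 962)/5 = (-962 + c + p)/5 = -962/5 + c/5 + p/5)
1/(K(547, -116) + u(456)) = 1/((-962/5 + (⅕)*547 + (⅕)*(-116)) + 456) = 1/((-962/5 + 547/5 - 116/5) + 456) = 1/(-531/5 + 456) = 1/(1749/5) = 5/1749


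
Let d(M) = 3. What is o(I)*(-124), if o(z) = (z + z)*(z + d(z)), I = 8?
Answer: -21824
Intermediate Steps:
o(z) = 2*z*(3 + z) (o(z) = (z + z)*(z + 3) = (2*z)*(3 + z) = 2*z*(3 + z))
o(I)*(-124) = (2*8*(3 + 8))*(-124) = (2*8*11)*(-124) = 176*(-124) = -21824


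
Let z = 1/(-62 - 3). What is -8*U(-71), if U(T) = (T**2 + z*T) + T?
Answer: -2584968/65 ≈ -39769.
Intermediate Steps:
z = -1/65 (z = 1/(-65) = -1/65 ≈ -0.015385)
U(T) = T**2 + 64*T/65 (U(T) = (T**2 - T/65) + T = T**2 + 64*T/65)
-8*U(-71) = -8*(-71)*(64 + 65*(-71))/65 = -8*(-71)*(64 - 4615)/65 = -8*(-71)*(-4551)/65 = -8*323121/65 = -2584968/65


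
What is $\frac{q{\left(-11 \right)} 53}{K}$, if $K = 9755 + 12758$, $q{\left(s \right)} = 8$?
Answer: $\frac{424}{22513} \approx 0.018834$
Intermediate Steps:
$K = 22513$
$\frac{q{\left(-11 \right)} 53}{K} = \frac{8 \cdot 53}{22513} = 424 \cdot \frac{1}{22513} = \frac{424}{22513}$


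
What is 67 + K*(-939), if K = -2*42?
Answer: 78943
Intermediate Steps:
K = -84
67 + K*(-939) = 67 - 84*(-939) = 67 + 78876 = 78943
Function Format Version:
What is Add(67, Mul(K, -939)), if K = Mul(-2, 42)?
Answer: 78943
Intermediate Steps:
K = -84
Add(67, Mul(K, -939)) = Add(67, Mul(-84, -939)) = Add(67, 78876) = 78943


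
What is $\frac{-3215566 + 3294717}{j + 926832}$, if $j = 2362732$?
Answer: $\frac{79151}{3289564} \approx 0.024061$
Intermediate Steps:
$\frac{-3215566 + 3294717}{j + 926832} = \frac{-3215566 + 3294717}{2362732 + 926832} = \frac{79151}{3289564}$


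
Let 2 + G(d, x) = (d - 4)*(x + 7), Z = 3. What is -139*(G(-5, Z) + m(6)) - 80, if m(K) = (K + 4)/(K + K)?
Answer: 75553/6 ≈ 12592.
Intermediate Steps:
m(K) = (4 + K)/(2*K) (m(K) = (4 + K)/((2*K)) = (4 + K)*(1/(2*K)) = (4 + K)/(2*K))
G(d, x) = -2 + (-4 + d)*(7 + x) (G(d, x) = -2 + (d - 4)*(x + 7) = -2 + (-4 + d)*(7 + x))
-139*(G(-5, Z) + m(6)) - 80 = -139*((-30 - 4*3 + 7*(-5) - 5*3) + (1/2)*(4 + 6)/6) - 80 = -139*((-30 - 12 - 35 - 15) + (1/2)*(1/6)*10) - 80 = -139*(-92 + 5/6) - 80 = -139*(-547/6) - 80 = 76033/6 - 80 = 75553/6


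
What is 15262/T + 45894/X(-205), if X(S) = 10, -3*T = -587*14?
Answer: 160824/35 ≈ 4595.0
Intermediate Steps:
T = 8218/3 (T = -(-587)*14/3 = -⅓*(-8218) = 8218/3 ≈ 2739.3)
15262/T + 45894/X(-205) = 15262/(8218/3) + 45894/10 = 15262*(3/8218) + 45894*(⅒) = 39/7 + 22947/5 = 160824/35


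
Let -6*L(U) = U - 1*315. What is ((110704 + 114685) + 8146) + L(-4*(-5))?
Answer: 1401505/6 ≈ 2.3358e+5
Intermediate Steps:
L(U) = 105/2 - U/6 (L(U) = -(U - 1*315)/6 = -(U - 315)/6 = -(-315 + U)/6 = 105/2 - U/6)
((110704 + 114685) + 8146) + L(-4*(-5)) = ((110704 + 114685) + 8146) + (105/2 - (-2)*(-5)/3) = (225389 + 8146) + (105/2 - 1/6*20) = 233535 + (105/2 - 10/3) = 233535 + 295/6 = 1401505/6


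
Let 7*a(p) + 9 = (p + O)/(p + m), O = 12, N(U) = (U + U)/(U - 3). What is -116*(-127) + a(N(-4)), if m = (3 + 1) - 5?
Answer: 103207/7 ≈ 14744.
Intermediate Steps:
N(U) = 2*U/(-3 + U) (N(U) = (2*U)/(-3 + U) = 2*U/(-3 + U))
m = -1 (m = 4 - 5 = -1)
a(p) = -9/7 + (12 + p)/(7*(-1 + p)) (a(p) = -9/7 + ((p + 12)/(p - 1))/7 = -9/7 + ((12 + p)/(-1 + p))/7 = -9/7 + (12 + p)/(7*(-1 + p)))
-116*(-127) + a(N(-4)) = -116*(-127) + (21 - 16*(-4)/(-3 - 4))/(7*(-1 + 2*(-4)/(-3 - 4))) = 14732 + (21 - 16*(-4)/(-7))/(7*(-1 + 2*(-4)/(-7))) = 14732 + (21 - 16*(-4)*(-1)/7)/(7*(-1 + 2*(-4)*(-⅐))) = 14732 + (21 - 8*8/7)/(7*(-1 + 8/7)) = 14732 + (21 - 64/7)/(7*(⅐)) = 14732 + (⅐)*7*(83/7) = 14732 + 83/7 = 103207/7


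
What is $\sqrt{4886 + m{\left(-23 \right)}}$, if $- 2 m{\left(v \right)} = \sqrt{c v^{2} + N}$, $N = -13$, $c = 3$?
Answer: $\frac{\sqrt{19544 - 2 \sqrt{1574}}}{2} \approx 69.758$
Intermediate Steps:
$m{\left(v \right)} = - \frac{\sqrt{-13 + 3 v^{2}}}{2}$ ($m{\left(v \right)} = - \frac{\sqrt{3 v^{2} - 13}}{2} = - \frac{\sqrt{-13 + 3 v^{2}}}{2}$)
$\sqrt{4886 + m{\left(-23 \right)}} = \sqrt{4886 - \frac{\sqrt{-13 + 3 \left(-23\right)^{2}}}{2}} = \sqrt{4886 - \frac{\sqrt{-13 + 3 \cdot 529}}{2}} = \sqrt{4886 - \frac{\sqrt{-13 + 1587}}{2}} = \sqrt{4886 - \frac{\sqrt{1574}}{2}}$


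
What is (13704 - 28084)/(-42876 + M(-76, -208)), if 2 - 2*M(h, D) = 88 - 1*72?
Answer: 14380/42883 ≈ 0.33533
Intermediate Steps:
M(h, D) = -7 (M(h, D) = 1 - (88 - 1*72)/2 = 1 - (88 - 72)/2 = 1 - 1/2*16 = 1 - 8 = -7)
(13704 - 28084)/(-42876 + M(-76, -208)) = (13704 - 28084)/(-42876 - 7) = -14380/(-42883) = -14380*(-1/42883) = 14380/42883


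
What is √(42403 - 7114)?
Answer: 3*√3921 ≈ 187.85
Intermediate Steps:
√(42403 - 7114) = √35289 = 3*√3921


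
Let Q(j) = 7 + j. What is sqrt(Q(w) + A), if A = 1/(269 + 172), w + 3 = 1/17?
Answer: sqrt(517582)/357 ≈ 2.0152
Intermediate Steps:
w = -50/17 (w = -3 + 1/17 = -50/17 ≈ -2.9412)
A = 1/441 ≈ 0.0022676
sqrt(Q(w) + A) = sqrt((7 - 50/17) + 1/441) = sqrt(69/17 + 1/441) = sqrt(30446/7497) = sqrt(517582)/357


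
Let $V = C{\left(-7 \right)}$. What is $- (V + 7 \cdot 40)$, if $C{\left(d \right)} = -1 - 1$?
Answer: $-278$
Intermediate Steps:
$C{\left(d \right)} = -2$
$V = -2$
$- (V + 7 \cdot 40) = - (-2 + 7 \cdot 40) = - (-2 + 280) = \left(-1\right) 278 = -278$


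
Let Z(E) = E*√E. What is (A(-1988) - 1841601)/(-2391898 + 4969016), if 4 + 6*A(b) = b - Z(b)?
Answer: -1841933/2577118 + 994*I*√497/3865677 ≈ -0.71473 + 0.0057324*I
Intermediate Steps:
Z(E) = E^(3/2)
A(b) = -⅔ - b^(3/2)/6 + b/6 (A(b) = -⅔ + (b - b^(3/2))/6 = -⅔ + (-b^(3/2)/6 + b/6) = -⅔ - b^(3/2)/6 + b/6)
(A(-1988) - 1841601)/(-2391898 + 4969016) = ((-⅔ - (-1988)*I*√497/3 + (⅙)*(-1988)) - 1841601)/(-2391898 + 4969016) = ((-⅔ - (-1988)*I*√497/3 - 994/3) - 1841601)/2577118 = ((-⅔ + 1988*I*√497/3 - 994/3) - 1841601)*(1/2577118) = ((-332 + 1988*I*√497/3) - 1841601)*(1/2577118) = (-1841933 + 1988*I*√497/3)*(1/2577118) = -1841933/2577118 + 994*I*√497/3865677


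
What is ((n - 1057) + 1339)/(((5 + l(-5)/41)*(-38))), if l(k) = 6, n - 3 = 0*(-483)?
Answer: -615/422 ≈ -1.4573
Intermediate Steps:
n = 3 (n = 3 + 0*(-483) = 3 + 0 = 3)
((n - 1057) + 1339)/(((5 + l(-5)/41)*(-38))) = ((3 - 1057) + 1339)/(((5 + 6/41)*(-38))) = (-1054 + 1339)/(((5 + 6*(1/41))*(-38))) = 285/(((5 + 6/41)*(-38))) = 285/(((211/41)*(-38))) = 285/(-8018/41) = 285*(-41/8018) = -615/422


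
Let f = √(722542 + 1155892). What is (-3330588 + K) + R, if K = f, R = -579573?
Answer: -3910161 + √1878434 ≈ -3.9088e+6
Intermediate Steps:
f = √1878434 ≈ 1370.6
K = √1878434 ≈ 1370.6
(-3330588 + K) + R = (-3330588 + √1878434) - 579573 = -3910161 + √1878434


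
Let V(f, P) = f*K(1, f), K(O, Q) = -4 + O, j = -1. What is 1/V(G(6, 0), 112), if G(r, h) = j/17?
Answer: 17/3 ≈ 5.6667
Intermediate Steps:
G(r, h) = -1/17
V(f, P) = -3*f (V(f, P) = f*(-4 + 1) = f*(-3) = -3*f)
1/V(G(6, 0), 112) = 1/(-3*(-1/17)) = 1/(3/17) = 17/3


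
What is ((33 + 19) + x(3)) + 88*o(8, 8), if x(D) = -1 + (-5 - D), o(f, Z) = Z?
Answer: 747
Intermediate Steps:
x(D) = -6 - D
((33 + 19) + x(3)) + 88*o(8, 8) = ((33 + 19) + (-6 - 1*3)) + 88*8 = (52 + (-6 - 3)) + 704 = (52 - 9) + 704 = 43 + 704 = 747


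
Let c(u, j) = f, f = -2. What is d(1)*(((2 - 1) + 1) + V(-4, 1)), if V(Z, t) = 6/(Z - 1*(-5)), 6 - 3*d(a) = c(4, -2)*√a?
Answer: 64/3 ≈ 21.333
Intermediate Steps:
c(u, j) = -2
d(a) = 2 + 2*√a/3 (d(a) = 2 - (-2)*√a/3 = 2 + 2*√a/3)
V(Z, t) = 6/(5 + Z) (V(Z, t) = 6/(Z + 5) = 6/(5 + Z))
d(1)*(((2 - 1) + 1) + V(-4, 1)) = (2 + 2*√1/3)*(((2 - 1) + 1) + 6/(5 - 4)) = (2 + (⅔)*1)*((1 + 1) + 6/1) = (2 + ⅔)*(2 + 6*1) = 8*(2 + 6)/3 = (8/3)*8 = 64/3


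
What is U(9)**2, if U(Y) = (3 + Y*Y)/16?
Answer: 441/16 ≈ 27.563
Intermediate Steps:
U(Y) = 3/16 + Y**2/16 (U(Y) = (3 + Y**2)*(1/16) = 3/16 + Y**2/16)
U(9)**2 = (3/16 + (1/16)*9**2)**2 = (3/16 + (1/16)*81)**2 = (3/16 + 81/16)**2 = (21/4)**2 = 441/16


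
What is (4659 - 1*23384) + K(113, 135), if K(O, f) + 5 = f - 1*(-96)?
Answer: -18499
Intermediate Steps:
K(O, f) = 91 + f (K(O, f) = -5 + (f - 1*(-96)) = -5 + (f + 96) = -5 + (96 + f) = 91 + f)
(4659 - 1*23384) + K(113, 135) = (4659 - 1*23384) + (91 + 135) = (4659 - 23384) + 226 = -18725 + 226 = -18499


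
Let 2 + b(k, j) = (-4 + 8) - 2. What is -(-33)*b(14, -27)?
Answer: 0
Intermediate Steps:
b(k, j) = 0 (b(k, j) = -2 + ((-4 + 8) - 2) = -2 + (4 - 2) = -2 + 2 = 0)
-(-33)*b(14, -27) = -(-33)*0 = -1*0 = 0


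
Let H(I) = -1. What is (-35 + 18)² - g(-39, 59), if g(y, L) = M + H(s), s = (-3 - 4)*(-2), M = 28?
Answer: 262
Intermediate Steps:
s = 14 (s = -7*(-2) = 14)
g(y, L) = 27 (g(y, L) = 28 - 1 = 27)
(-35 + 18)² - g(-39, 59) = (-35 + 18)² - 1*27 = (-17)² - 27 = 289 - 27 = 262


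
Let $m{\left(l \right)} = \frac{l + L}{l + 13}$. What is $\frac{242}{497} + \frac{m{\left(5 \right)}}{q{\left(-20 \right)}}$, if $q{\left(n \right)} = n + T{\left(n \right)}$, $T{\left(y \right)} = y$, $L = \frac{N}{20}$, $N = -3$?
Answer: $\frac{3436591}{7156800} \approx 0.48019$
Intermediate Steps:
$L = - \frac{3}{20} \approx -0.15$
$m{\left(l \right)} = \frac{- \frac{3}{20} + l}{13 + l}$ ($m{\left(l \right)} = \frac{l - \frac{3}{20}}{l + 13} = \frac{- \frac{3}{20} + l}{13 + l}$)
$q{\left(n \right)} = 2 n$ ($q{\left(n \right)} = n + n = 2 n$)
$\frac{242}{497} + \frac{m{\left(5 \right)}}{q{\left(-20 \right)}} = \frac{242}{497} + \frac{\frac{1}{13 + 5} \left(- \frac{3}{20} + 5\right)}{2 \left(-20\right)} = 242 \cdot \frac{1}{497} + \frac{\frac{1}{18} \cdot \frac{97}{20}}{-40} = \frac{242}{497} + \frac{1}{18} \cdot \frac{97}{20} \left(- \frac{1}{40}\right) = \frac{242}{497} + \frac{97}{360} \left(- \frac{1}{40}\right) = \frac{242}{497} - \frac{97}{14400} = \frac{3436591}{7156800}$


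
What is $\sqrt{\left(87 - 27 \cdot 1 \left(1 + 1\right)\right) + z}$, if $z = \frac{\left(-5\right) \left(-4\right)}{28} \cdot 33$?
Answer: $\frac{6 \sqrt{77}}{7} \approx 7.5214$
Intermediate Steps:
$z = \frac{165}{7}$ ($z = \frac{1}{28} \cdot 20 \cdot 33 = \frac{5}{7} \cdot 33 = \frac{165}{7} \approx 23.571$)
$\sqrt{\left(87 - 27 \cdot 1 \left(1 + 1\right)\right) + z} = \sqrt{\left(87 - 27 \cdot 1 \left(1 + 1\right)\right) + \frac{165}{7}} = \sqrt{\left(87 - 27 \cdot 1 \cdot 2\right) + \frac{165}{7}} = \sqrt{\left(87 - 54\right) + \frac{165}{7}} = \sqrt{33 + \frac{165}{7}} = \sqrt{\frac{396}{7}} = \frac{6 \sqrt{77}}{7}$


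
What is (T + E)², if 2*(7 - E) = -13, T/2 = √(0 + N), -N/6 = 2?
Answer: 537/4 + 108*I*√3 ≈ 134.25 + 187.06*I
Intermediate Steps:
N = -12 (N = -6*2 = -12)
T = 4*I*√3 (T = 2*√(0 - 12) = 2*√(-12) = 2*(2*I*√3) = 4*I*√3 ≈ 6.9282*I)
E = 27/2 (E = 7 - ½*(-13) = 7 + 13/2 = 27/2 ≈ 13.500)
(T + E)² = (4*I*√3 + 27/2)² = (27/2 + 4*I*√3)²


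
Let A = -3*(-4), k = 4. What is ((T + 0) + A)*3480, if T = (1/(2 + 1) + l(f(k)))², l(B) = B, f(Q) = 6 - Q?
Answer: 182120/3 ≈ 60707.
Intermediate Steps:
A = 12
T = 49/9 (T = (1/(2 + 1) + (6 - 1*4))² = (1/3 + (6 - 4))² = (⅓ + 2)² = (7/3)² = 49/9 ≈ 5.4444)
((T + 0) + A)*3480 = ((49/9 + 0) + 12)*3480 = (49/9 + 12)*3480 = (157/9)*3480 = 182120/3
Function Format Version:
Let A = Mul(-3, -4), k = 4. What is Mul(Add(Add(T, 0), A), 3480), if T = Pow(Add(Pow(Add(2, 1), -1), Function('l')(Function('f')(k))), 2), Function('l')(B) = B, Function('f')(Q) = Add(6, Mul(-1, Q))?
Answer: Rational(182120, 3) ≈ 60707.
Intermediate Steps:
A = 12
T = Rational(49, 9) (T = Pow(Add(Pow(Add(2, 1), -1), Add(6, Mul(-1, 4))), 2) = Pow(Add(Pow(3, -1), Add(6, -4)), 2) = Pow(Add(Rational(1, 3), 2), 2) = Pow(Rational(7, 3), 2) = Rational(49, 9) ≈ 5.4444)
Mul(Add(Add(T, 0), A), 3480) = Mul(Add(Add(Rational(49, 9), 0), 12), 3480) = Mul(Add(Rational(49, 9), 12), 3480) = Mul(Rational(157, 9), 3480) = Rational(182120, 3)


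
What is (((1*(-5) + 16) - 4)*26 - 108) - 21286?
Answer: -21212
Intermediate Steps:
(((1*(-5) + 16) - 4)*26 - 108) - 21286 = (((-5 + 16) - 4)*26 - 108) - 21286 = ((11 - 4)*26 - 108) - 21286 = (7*26 - 108) - 21286 = (182 - 108) - 21286 = 74 - 21286 = -21212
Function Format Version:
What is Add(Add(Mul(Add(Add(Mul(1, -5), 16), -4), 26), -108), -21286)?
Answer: -21212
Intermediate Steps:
Add(Add(Mul(Add(Add(Mul(1, -5), 16), -4), 26), -108), -21286) = Add(Add(Mul(Add(Add(-5, 16), -4), 26), -108), -21286) = Add(Add(Mul(Add(11, -4), 26), -108), -21286) = Add(Add(Mul(7, 26), -108), -21286) = Add(Add(182, -108), -21286) = Add(74, -21286) = -21212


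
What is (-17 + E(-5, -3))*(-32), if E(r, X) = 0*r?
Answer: 544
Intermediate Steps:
E(r, X) = 0
(-17 + E(-5, -3))*(-32) = (-17 + 0)*(-32) = -17*(-32) = 544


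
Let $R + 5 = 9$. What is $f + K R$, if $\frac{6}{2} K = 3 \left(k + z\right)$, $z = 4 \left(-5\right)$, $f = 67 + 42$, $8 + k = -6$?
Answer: $-27$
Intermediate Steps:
$R = 4$ ($R = -5 + 9 = 4$)
$k = -14$ ($k = -8 - 6 = -14$)
$f = 109$
$z = -20$
$K = -34$ ($K = \frac{3 \left(-14 - 20\right)}{3} = \frac{3 \left(-34\right)}{3} = \frac{1}{3} \left(-102\right) = -34$)
$f + K R = 109 - 136 = -27$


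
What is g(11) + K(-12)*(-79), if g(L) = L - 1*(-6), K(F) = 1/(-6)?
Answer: 181/6 ≈ 30.167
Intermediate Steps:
K(F) = -⅙
g(L) = 6 + L (g(L) = L + 6 = 6 + L)
g(11) + K(-12)*(-79) = (6 + 11) - ⅙*(-79) = 17 + 79/6 = 181/6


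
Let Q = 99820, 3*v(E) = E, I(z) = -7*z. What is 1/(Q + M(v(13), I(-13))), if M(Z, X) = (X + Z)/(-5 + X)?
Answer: 129/12876923 ≈ 1.0018e-5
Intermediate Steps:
v(E) = E/3
M(Z, X) = (X + Z)/(-5 + X)
1/(Q + M(v(13), I(-13))) = 1/(99820 + (-7*(-13) + (⅓)*13)/(-5 - 7*(-13))) = 1/(99820 + (91 + 13/3)/(-5 + 91)) = 1/(99820 + (286/3)/86) = 1/(99820 + (1/86)*(286/3)) = 1/(99820 + 143/129) = 1/(12876923/129) = 129/12876923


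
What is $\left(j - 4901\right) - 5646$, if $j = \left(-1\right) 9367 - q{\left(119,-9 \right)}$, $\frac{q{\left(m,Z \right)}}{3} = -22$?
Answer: $-19848$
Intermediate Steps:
$q{\left(m,Z \right)} = -66$ ($q{\left(m,Z \right)} = 3 \left(-22\right) = -66$)
$j = -9301$ ($j = \left(-1\right) 9367 - -66 = -9367 + 66 = -9301$)
$\left(j - 4901\right) - 5646 = \left(-9301 - 4901\right) - 5646 = -14202 - 5646 = -19848$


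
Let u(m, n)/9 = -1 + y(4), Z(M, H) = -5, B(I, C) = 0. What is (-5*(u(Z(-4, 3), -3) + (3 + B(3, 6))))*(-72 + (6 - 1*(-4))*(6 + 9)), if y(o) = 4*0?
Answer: 2340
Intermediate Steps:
y(o) = 0
u(m, n) = -9 (u(m, n) = 9*(-1 + 0) = 9*(-1) = -9)
(-5*(u(Z(-4, 3), -3) + (3 + B(3, 6))))*(-72 + (6 - 1*(-4))*(6 + 9)) = (-5*(-9 + (3 + 0)))*(-72 + (6 - 1*(-4))*(6 + 9)) = (-5*(-9 + 3))*(-72 + (6 + 4)*15) = (-5*(-6))*(-72 + 10*15) = 30*(-72 + 150) = 30*78 = 2340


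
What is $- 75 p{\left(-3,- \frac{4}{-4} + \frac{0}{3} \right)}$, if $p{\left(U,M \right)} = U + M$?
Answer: $150$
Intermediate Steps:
$p{\left(U,M \right)} = M + U$
$- 75 p{\left(-3,- \frac{4}{-4} + \frac{0}{3} \right)} = - 75 \left(\left(- \frac{4}{-4} + \frac{0}{3}\right) - 3\right) = - 75 \left(\left(\left(-4\right) \left(- \frac{1}{4}\right) + 0 \cdot \frac{1}{3}\right) - 3\right) = - 75 \left(\left(1 + 0\right) - 3\right) = - 75 \left(1 - 3\right) = \left(-75\right) \left(-2\right) = 150$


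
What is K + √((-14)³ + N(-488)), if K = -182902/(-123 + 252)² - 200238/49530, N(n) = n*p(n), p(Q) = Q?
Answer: -2065216103/137371455 + 10*√2354 ≈ 470.15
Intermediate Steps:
N(n) = n² (N(n) = n*n = n²)
K = -2065216103/137371455 (K = -182902/(129²) - 200238*1/49530 = -182902/16641 - 33373/8255 = -2065216103/137371455 ≈ -15.034)
K + √((-14)³ + N(-488)) = -2065216103/137371455 + √((-14)³ + (-488)²) = -2065216103/137371455 + √(-2744 + 238144) = -2065216103/137371455 + √235400 = -2065216103/137371455 + 10*√2354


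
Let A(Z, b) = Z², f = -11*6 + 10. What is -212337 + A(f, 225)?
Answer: -209201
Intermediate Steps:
f = -56 (f = -66 + 10 = -56)
-212337 + A(f, 225) = -212337 + (-56)² = -212337 + 3136 = -209201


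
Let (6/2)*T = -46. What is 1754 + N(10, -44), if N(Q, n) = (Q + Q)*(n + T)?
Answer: 1702/3 ≈ 567.33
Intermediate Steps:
T = -46/3 (T = (1/3)*(-46) = -46/3 ≈ -15.333)
N(Q, n) = 2*Q*(-46/3 + n) (N(Q, n) = (Q + Q)*(n - 46/3) = (2*Q)*(-46/3 + n) = 2*Q*(-46/3 + n))
1754 + N(10, -44) = 1754 + (2/3)*10*(-46 + 3*(-44)) = 1754 + (2/3)*10*(-46 - 132) = 1754 + (2/3)*10*(-178) = 1754 - 3560/3 = 1702/3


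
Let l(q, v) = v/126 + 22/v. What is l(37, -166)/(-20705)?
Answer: 7582/108266445 ≈ 7.0031e-5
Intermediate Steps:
l(q, v) = 22/v + v/126 (l(q, v) = v*(1/126) + 22/v = v/126 + 22/v = 22/v + v/126)
l(37, -166)/(-20705) = (22/(-166) + (1/126)*(-166))/(-20705) = (22*(-1/166) - 83/63)*(-1/20705) = (-11/83 - 83/63)*(-1/20705) = -7582/5229*(-1/20705) = 7582/108266445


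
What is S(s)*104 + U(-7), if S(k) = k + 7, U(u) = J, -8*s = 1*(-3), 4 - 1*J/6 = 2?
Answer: 779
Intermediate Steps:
J = 12 (J = 24 - 6*2 = 24 - 12 = 12)
s = 3/8 (s = -(-3)/8 = -1/8*(-3) = 3/8 ≈ 0.37500)
U(u) = 12
S(k) = 7 + k
S(s)*104 + U(-7) = (7 + 3/8)*104 + 12 = (59/8)*104 + 12 = 767 + 12 = 779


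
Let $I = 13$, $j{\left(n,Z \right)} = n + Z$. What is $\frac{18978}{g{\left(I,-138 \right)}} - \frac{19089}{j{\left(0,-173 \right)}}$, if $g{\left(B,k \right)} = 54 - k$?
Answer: $\frac{1158047}{5536} \approx 209.18$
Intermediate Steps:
$j{\left(n,Z \right)} = Z + n$
$\frac{18978}{g{\left(I,-138 \right)}} - \frac{19089}{j{\left(0,-173 \right)}} = \frac{18978}{54 - -138} - \frac{19089}{-173 + 0} = \frac{18978}{54 + 138} - \frac{19089}{-173} = \frac{18978}{192} - - \frac{19089}{173} = 18978 \cdot \frac{1}{192} + \frac{19089}{173} = \frac{3163}{32} + \frac{19089}{173} = \frac{1158047}{5536}$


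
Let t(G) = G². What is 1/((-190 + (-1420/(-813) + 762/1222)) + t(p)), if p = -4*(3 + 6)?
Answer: 496743/550575131 ≈ 0.00090223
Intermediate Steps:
p = -36 (p = -4*9 = -36)
1/((-190 + (-1420/(-813) + 762/1222)) + t(p)) = 1/((-190 + (-1420/(-813) + 762/1222)) + (-36)²) = 1/((-190 + (-1420*(-1/813) + 762*(1/1222))) + 1296) = 1/((-190 + (1420/813 + 381/611)) + 1296) = 1/((-190 + 1177373/496743) + 1296) = 1/(-93203797/496743 + 1296) = 1/(550575131/496743) = 496743/550575131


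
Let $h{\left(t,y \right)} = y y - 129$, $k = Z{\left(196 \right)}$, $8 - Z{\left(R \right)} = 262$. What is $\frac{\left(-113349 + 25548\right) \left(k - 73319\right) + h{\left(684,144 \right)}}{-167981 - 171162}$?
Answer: $- \frac{6459803580}{339143} \approx -19047.0$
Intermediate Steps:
$Z{\left(R \right)} = -254$ ($Z{\left(R \right)} = 8 - 262 = -254$)
$k = -254$
$h{\left(t,y \right)} = -129 + y^{2}$ ($h{\left(t,y \right)} = y^{2} - 129 = -129 + y^{2}$)
$\frac{\left(-113349 + 25548\right) \left(k - 73319\right) + h{\left(684,144 \right)}}{-167981 - 171162} = \frac{\left(-113349 + 25548\right) \left(-254 - 73319\right) - \left(129 - 144^{2}\right)}{-167981 - 171162} = \frac{\left(-87801\right) \left(-73573\right) + \left(-129 + 20736\right)}{-339143} = \left(6459782973 + 20607\right) \left(- \frac{1}{339143}\right) = 6459803580 \left(- \frac{1}{339143}\right) = - \frac{6459803580}{339143}$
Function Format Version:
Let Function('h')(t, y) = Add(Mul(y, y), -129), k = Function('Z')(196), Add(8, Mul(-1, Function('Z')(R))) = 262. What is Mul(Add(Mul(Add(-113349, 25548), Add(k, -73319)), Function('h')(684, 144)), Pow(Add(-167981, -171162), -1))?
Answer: Rational(-6459803580, 339143) ≈ -19047.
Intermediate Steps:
Function('Z')(R) = -254 (Function('Z')(R) = Add(8, Mul(-1, 262)) = Add(8, -262) = -254)
k = -254
Function('h')(t, y) = Add(-129, Pow(y, 2)) (Function('h')(t, y) = Add(Pow(y, 2), -129) = Add(-129, Pow(y, 2)))
Mul(Add(Mul(Add(-113349, 25548), Add(k, -73319)), Function('h')(684, 144)), Pow(Add(-167981, -171162), -1)) = Mul(Add(Mul(Add(-113349, 25548), Add(-254, -73319)), Add(-129, Pow(144, 2))), Pow(Add(-167981, -171162), -1)) = Mul(Add(Mul(-87801, -73573), Add(-129, 20736)), Pow(-339143, -1)) = Mul(Add(6459782973, 20607), Rational(-1, 339143)) = Mul(6459803580, Rational(-1, 339143)) = Rational(-6459803580, 339143)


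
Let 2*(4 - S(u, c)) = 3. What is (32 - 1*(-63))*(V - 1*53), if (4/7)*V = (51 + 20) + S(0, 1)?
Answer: 57475/8 ≈ 7184.4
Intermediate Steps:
S(u, c) = 5/2 (S(u, c) = 4 - ½*3 = 4 - 3/2 = 5/2)
V = 1029/8 (V = 7*((51 + 20) + 5/2)/4 = 7*(71 + 5/2)/4 = (7/4)*(147/2) = 1029/8 ≈ 128.63)
(32 - 1*(-63))*(V - 1*53) = (32 - 1*(-63))*(1029/8 - 1*53) = (32 + 63)*(1029/8 - 53) = 95*(605/8) = 57475/8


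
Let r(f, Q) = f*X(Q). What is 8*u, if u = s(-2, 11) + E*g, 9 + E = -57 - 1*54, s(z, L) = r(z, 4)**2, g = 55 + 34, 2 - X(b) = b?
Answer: -85312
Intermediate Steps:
X(b) = 2 - b
g = 89
r(f, Q) = f*(2 - Q)
s(z, L) = 4*z**2 (s(z, L) = (z*(2 - 1*4))**2 = (z*(2 - 4))**2 = (z*(-2))**2 = (-2*z)**2 = 4*z**2)
E = -120 (E = -9 + (-57 - 1*54) = -9 + (-57 - 54) = -9 - 111 = -120)
u = -10664 (u = 4*(-2)**2 - 120*89 = 4*4 - 10680 = 16 - 10680 = -10664)
8*u = 8*(-10664) = -85312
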